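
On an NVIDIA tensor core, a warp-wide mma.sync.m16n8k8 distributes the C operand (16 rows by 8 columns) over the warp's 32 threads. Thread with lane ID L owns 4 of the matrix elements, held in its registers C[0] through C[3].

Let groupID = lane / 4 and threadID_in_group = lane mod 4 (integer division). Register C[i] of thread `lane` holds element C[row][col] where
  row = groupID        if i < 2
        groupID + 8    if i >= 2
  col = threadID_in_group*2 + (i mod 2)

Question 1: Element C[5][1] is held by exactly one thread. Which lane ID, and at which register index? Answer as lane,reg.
20,1

r: 5->gid=5,r8=0  c: 1->tid=0,i&1=1
L=5*4+0=20  i=0*2+1=1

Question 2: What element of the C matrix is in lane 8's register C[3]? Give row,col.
L=8->gid=8>>2=2, tid=8&3=0
[3]->row 2+8=10  col 0·2+1=1

10,1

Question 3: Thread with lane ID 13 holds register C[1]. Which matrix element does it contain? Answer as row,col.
3,3

L=13->gid=13>>2=3, tid=13&3=1
[1]->row 3+0=3  col 1·2+1=3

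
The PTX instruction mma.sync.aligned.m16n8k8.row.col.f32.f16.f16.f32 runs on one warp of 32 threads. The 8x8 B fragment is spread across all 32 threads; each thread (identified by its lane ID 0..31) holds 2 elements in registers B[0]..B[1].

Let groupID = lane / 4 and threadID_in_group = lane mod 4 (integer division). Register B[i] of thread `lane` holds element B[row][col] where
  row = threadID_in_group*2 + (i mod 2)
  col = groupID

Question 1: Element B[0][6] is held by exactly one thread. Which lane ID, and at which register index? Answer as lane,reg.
24,0

c:6=>grp=6  r:0=>tig=0,lo=0
L=6*4+0=24  i=0=0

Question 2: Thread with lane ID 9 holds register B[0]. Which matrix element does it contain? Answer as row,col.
L=9=>grp=9>>2=2, tig=9&3=1
[0]=>row 1·2+0=2  col grp=2

2,2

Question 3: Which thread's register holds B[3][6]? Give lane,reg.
c:6=>grp=6  r:3=>tig=1,lo=1
L=6*4+1=25  i=1=1

25,1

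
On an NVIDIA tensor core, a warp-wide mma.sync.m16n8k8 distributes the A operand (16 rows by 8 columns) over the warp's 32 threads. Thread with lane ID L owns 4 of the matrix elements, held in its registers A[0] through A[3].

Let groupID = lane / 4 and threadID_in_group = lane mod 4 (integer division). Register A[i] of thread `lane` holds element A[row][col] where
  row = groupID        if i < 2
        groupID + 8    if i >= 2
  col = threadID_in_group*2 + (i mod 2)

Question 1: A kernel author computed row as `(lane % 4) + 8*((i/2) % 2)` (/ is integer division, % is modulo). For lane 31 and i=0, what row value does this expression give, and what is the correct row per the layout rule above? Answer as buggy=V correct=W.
`(lane % 4) + 8*((i/2) % 2)`[31,0]⇒3
lane 31: gr=7 (31/4), th=3 (31%4)
i=0: r=7+0=7, c=3*2+0=6
row: 3 vs 7

buggy=3 correct=7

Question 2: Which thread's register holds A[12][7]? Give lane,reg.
r=12→G=4,rhi=1  c=7→T=3,p=1
L=4*4+3=19  i=1*2+1=3

19,3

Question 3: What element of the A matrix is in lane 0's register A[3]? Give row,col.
8,1

lane 0->0/4=0, 0 mod 4=0
i=3  r:0+8->8  c:2·0+1->1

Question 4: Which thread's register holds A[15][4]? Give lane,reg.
30,2

r=15→G=7,rhi=1  c=4→T=2,p=0
L=7*4+2=30  i=1*2+0=2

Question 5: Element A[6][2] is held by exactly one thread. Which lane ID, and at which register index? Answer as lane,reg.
r=6⇒gr=6,Rb=0  c=2⇒th=1,odd=0
L=6*4+1=25  i=0*2+0=0

25,0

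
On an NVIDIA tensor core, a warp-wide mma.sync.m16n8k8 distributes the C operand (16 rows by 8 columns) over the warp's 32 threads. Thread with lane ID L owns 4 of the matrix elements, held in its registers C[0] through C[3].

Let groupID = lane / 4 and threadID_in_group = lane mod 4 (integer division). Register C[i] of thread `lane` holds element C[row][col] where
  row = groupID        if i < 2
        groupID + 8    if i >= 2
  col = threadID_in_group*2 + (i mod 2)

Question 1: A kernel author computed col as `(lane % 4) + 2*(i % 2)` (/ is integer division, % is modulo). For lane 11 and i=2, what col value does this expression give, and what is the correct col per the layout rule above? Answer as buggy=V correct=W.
buggy=3 correct=6

`(lane % 4) + 2*(i % 2)`[11,2]->3
lane 11->11/4=2, 11 mod 4=3
i=2  r:2+8->10  c:2·3+0->6
col: 3 vs 6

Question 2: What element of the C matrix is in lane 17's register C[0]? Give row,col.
4,2

L=17=>grp=17>>2=4, tig=17&3=1
[0]=>row 4+0=4  col 1·2+0=2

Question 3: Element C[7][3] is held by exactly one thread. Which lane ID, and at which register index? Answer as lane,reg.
r:7=>grp=7,rB=0  c:3=>tig=1,lo=1
L=7*4+1=29  i=0*2+1=1

29,1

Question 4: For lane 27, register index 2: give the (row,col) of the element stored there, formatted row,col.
lane 27: gr=6 (27/4), th=3 (27%4)
i=2: r=6+8=14, c=3*2+0=6

14,6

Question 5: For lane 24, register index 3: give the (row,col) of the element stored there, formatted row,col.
lane 24->24/4=6, 24 mod 4=0
i=3  r:6+8->14  c:2·0+1->1

14,1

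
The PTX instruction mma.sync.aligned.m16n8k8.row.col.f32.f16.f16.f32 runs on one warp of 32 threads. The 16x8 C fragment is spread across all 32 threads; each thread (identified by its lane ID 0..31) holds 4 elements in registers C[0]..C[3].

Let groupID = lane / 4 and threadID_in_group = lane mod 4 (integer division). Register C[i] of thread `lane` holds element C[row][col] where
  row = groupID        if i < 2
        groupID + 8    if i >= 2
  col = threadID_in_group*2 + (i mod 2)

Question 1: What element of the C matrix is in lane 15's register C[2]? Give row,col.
11,6

L=15⇒gr=15>>2=3, th=15&3=3
[2]⇒row 3+8=11  col 3·2+0=6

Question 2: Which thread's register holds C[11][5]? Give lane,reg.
14,3

r=11⇒gr=3,Rb=1  c=5⇒th=2,odd=1
L=3*4+2=14  i=1*2+1=3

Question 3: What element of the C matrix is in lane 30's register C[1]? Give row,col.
7,5

L=30->gid=30>>2=7, tid=30&3=2
[1]->row 7+0=7  col 2·2+1=5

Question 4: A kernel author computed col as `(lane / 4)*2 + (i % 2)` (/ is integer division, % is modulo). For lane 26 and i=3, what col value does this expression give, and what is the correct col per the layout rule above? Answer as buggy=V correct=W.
`(lane / 4)*2 + (i % 2)`[26,3]=>13
lane 26: grp=6 (26/4), tig=2 (26%4)
i=3: r=6+8=14, c=2*2+1=5
col: 13 vs 5

buggy=13 correct=5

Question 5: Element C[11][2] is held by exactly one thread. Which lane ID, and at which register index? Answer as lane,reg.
13,2

r:11=>grp=3,rB=1  c:2=>tig=1,lo=0
L=3*4+1=13  i=1*2+0=2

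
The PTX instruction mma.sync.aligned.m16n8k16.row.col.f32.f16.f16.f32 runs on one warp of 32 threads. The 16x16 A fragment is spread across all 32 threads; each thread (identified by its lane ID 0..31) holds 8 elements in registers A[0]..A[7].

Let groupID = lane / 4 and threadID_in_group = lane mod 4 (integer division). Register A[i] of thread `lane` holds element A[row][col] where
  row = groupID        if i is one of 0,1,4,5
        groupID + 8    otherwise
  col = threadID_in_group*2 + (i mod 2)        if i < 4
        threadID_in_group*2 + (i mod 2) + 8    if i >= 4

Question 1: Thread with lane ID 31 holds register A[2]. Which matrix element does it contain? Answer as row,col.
15,6

31: gid=7,tid=3
[2] (7+8,3*2+0+0) = (15,6)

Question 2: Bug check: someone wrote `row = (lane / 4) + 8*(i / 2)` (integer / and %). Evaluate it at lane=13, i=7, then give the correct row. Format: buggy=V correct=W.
buggy=27 correct=11

`(lane / 4) + 8*(i / 2)`[13,7]->27
L=13->g=13>>2=3, t=13&3=1
[7]->row 3+8=11  col 1·2+1+8=11
row: 27 vs 11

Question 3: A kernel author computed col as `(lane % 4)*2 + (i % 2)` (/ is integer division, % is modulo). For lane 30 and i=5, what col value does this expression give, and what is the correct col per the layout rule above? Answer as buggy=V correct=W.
`(lane % 4)*2 + (i % 2)`[30,5]⇒5
lane 30: gr=7 (30/4), th=2 (30%4)
i=5: r=7+0=7, c=2*2+1+8=13
col: 5 vs 13

buggy=5 correct=13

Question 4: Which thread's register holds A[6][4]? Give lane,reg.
26,0

r:6=>grp=6,rB=0  c:4=>cB=0,tig=2,lo=0
L=6*4+2=26  i=0*4+0*2+0=0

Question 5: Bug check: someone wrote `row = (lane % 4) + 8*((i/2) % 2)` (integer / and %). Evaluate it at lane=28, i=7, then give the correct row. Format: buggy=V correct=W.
`(lane % 4) + 8*((i/2) % 2)`[28,7]->8
28: g=7,t=0
[7] (7+8,0*2+1+8) = (15,9)
row: 8 vs 15

buggy=8 correct=15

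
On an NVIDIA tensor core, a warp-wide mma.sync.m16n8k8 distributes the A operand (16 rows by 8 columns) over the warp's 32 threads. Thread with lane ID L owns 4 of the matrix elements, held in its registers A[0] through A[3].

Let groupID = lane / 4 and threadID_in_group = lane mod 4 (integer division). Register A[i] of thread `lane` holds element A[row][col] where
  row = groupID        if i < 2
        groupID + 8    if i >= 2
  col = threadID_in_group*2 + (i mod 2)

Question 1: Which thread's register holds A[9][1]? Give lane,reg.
r=9->g=1,rb=1  c=1->t=0,b0=1
L=1*4+0=4  i=1*2+1=3

4,3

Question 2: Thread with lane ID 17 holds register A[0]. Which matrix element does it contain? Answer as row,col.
4,2

lane 17: g=4 (17/4), t=1 (17%4)
i=0: r=4+0=4, c=1*2+0=2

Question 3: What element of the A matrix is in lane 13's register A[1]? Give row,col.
lane 13: grp=3 (13/4), tig=1 (13%4)
i=1: r=3+0=3, c=1*2+1=3

3,3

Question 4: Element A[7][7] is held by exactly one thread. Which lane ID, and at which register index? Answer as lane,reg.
31,1

r=7->g=7,rb=0  c=7->t=3,b0=1
L=7*4+3=31  i=0*2+1=1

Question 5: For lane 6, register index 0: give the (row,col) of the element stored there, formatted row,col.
6: gr=1,th=2
[0] (1+0,2*2+0) = (1,4)

1,4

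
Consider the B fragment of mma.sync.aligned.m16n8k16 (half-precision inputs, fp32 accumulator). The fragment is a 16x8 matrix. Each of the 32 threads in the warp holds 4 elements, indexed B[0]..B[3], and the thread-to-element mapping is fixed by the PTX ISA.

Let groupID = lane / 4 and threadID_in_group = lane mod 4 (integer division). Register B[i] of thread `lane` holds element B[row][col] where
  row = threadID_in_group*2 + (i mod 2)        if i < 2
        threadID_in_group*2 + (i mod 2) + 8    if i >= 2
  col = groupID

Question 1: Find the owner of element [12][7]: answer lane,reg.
c=7→G=7  r=12→rhi=1,T=2,p=0
L=7*4+2=30  i=1*2+0=2

30,2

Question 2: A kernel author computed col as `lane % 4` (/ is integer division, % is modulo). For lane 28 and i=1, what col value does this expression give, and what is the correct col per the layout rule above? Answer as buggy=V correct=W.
`lane % 4`[28,1]⇒0
28: gr=7,th=0
[1] (0*2+1+0,7) = (1,7)
col: 0 vs 7

buggy=0 correct=7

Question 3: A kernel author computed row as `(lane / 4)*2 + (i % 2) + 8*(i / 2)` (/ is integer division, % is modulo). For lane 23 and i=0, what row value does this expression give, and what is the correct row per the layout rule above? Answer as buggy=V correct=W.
buggy=10 correct=6

`(lane / 4)*2 + (i % 2) + 8*(i / 2)`[23,0]→10
lane 23→23/4=5, 23 mod 4=3
i=0  r:2·3+0+0→6  c:5
row: 10 vs 6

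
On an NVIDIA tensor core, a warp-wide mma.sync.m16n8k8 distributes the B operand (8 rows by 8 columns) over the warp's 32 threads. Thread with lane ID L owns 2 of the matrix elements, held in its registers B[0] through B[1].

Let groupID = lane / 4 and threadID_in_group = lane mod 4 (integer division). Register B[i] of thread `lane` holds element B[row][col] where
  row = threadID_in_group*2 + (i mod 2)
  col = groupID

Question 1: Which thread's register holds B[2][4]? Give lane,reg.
17,0

c=4⇒gr=4  r=2⇒th=1,odd=0
L=4*4+1=17  i=0=0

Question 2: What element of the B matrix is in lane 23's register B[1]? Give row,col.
7,5

23: g=5,t=3
[1] (3*2+1,5) = (7,5)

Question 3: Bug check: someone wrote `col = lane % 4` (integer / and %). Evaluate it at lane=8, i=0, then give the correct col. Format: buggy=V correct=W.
`lane % 4`[8,0]→0
8: G=2,T=0
[0] (0*2+0,2) = (0,2)
col: 0 vs 2

buggy=0 correct=2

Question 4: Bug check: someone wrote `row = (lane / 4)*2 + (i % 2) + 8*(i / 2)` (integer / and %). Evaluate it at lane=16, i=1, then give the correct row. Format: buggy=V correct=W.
`(lane / 4)*2 + (i % 2) + 8*(i / 2)`[16,1]->9
lane 16->16/4=4, 16 mod 4=0
i=1  r:2·0+1->1  c:4
row: 9 vs 1

buggy=9 correct=1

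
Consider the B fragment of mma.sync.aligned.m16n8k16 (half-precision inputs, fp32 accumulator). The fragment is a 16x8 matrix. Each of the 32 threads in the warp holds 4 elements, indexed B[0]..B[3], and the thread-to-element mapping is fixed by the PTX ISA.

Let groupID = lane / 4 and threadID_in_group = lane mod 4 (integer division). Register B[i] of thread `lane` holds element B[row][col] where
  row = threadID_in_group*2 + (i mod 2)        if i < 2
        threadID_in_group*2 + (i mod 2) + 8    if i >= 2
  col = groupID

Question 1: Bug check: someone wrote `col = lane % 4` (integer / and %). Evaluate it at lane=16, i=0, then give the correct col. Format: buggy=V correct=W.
`lane % 4`[16,0]→0
lane 16→16/4=4, 16 mod 4=0
i=0  r:2·0+0+0→0  c:4
col: 0 vs 4

buggy=0 correct=4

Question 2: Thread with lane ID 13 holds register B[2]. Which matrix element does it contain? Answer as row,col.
10,3

13: grp=3,tig=1
[2] (1*2+0+8,3) = (10,3)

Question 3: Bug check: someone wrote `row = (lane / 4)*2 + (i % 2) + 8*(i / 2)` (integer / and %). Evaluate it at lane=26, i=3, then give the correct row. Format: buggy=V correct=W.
buggy=21 correct=13

`(lane / 4)*2 + (i % 2) + 8*(i / 2)`[26,3]->21
26: g=6,t=2
[3] (2*2+1+8,6) = (13,6)
row: 21 vs 13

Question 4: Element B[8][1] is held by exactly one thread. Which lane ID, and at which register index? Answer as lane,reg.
4,2

c=1⇒gr=1  r=8⇒Rb=1,th=0,odd=0
L=1*4+0=4  i=1*2+0=2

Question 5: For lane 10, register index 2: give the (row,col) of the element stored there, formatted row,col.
12,2

10: gid=2,tid=2
[2] (2*2+0+8,2) = (12,2)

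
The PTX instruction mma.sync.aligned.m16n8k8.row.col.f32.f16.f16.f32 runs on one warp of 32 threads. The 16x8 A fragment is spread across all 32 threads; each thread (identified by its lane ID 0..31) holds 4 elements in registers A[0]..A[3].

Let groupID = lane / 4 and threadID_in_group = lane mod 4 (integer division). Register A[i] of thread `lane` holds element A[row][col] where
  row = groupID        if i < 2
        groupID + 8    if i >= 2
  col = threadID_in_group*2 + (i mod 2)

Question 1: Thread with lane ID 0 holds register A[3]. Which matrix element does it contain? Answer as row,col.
lane 0->0/4=0, 0 mod 4=0
i=3  r:0+8->8  c:2·0+1->1

8,1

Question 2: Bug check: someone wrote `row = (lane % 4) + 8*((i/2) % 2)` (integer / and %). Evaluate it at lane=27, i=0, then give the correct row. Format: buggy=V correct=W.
`(lane % 4) + 8*((i/2) % 2)`[27,0]→3
lane 27: G=6 (27/4), T=3 (27%4)
i=0: r=6+0=6, c=3*2+0=6
row: 3 vs 6

buggy=3 correct=6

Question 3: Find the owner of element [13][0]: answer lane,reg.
r: 13->gid=5,r8=1  c: 0->tid=0,i&1=0
L=5*4+0=20  i=1*2+0=2

20,2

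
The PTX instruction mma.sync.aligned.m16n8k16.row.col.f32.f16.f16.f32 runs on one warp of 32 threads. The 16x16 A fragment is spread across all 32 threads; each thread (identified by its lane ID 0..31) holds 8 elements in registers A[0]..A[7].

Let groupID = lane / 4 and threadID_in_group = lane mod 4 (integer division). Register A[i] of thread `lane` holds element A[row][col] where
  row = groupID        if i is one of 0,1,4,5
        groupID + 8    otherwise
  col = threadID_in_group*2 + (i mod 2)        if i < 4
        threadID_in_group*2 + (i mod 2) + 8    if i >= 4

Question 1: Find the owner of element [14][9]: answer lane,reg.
24,7

r:14=>grp=6,rB=1  c:9=>cB=1,tig=0,lo=1
L=6*4+0=24  i=1*4+1*2+1=7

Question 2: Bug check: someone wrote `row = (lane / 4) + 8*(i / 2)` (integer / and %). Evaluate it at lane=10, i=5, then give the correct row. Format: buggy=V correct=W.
buggy=18 correct=2

`(lane / 4) + 8*(i / 2)`[10,5]->18
L=10->g=10>>2=2, t=10&3=2
[5]->row 2+0=2  col 2·2+1+8=13
row: 18 vs 2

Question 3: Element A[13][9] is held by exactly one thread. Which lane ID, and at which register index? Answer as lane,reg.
r:13=>grp=5,rB=1  c:9=>cB=1,tig=0,lo=1
L=5*4+0=20  i=1*4+1*2+1=7

20,7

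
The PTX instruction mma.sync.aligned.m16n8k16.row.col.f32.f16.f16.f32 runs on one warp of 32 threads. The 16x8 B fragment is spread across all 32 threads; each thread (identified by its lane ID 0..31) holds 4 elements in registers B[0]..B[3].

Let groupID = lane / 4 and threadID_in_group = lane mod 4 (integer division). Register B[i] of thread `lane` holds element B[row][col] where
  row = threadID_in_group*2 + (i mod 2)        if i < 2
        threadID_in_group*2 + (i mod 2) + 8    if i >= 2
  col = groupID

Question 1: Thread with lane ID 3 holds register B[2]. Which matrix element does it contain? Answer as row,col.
L=3->gid=3>>2=0, tid=3&3=3
[2]->row 3·2+0+8=14  col gid=0

14,0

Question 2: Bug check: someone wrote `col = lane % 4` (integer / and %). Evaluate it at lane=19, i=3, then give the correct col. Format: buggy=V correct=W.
buggy=3 correct=4

`lane % 4`[19,3]->3
19: gid=4,tid=3
[3] (3*2+1+8,4) = (15,4)
col: 3 vs 4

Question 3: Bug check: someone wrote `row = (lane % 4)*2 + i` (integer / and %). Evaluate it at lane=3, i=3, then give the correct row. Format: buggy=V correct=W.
buggy=9 correct=15

`(lane % 4)*2 + i`[3,3]→9
lane 3→3/4=0, 3 mod 4=3
i=3  r:2·3+1+8→15  c:0
row: 9 vs 15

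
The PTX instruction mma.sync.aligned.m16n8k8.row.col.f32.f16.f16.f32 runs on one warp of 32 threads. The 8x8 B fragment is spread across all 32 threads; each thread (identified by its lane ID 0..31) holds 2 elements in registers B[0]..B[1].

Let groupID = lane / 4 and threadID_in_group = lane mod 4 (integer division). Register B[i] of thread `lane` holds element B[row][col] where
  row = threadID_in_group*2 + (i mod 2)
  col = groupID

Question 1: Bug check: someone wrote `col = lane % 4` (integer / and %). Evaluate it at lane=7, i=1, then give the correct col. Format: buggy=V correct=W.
buggy=3 correct=1

`lane % 4`[7,1]⇒3
L=7⇒gr=7>>2=1, th=7&3=3
[1]⇒row 3·2+1=7  col gr=1
col: 3 vs 1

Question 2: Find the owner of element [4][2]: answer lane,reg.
10,0

c=2→G=2  r=4→T=2,p=0
L=2*4+2=10  i=0=0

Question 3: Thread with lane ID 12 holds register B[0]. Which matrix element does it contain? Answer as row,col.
0,3

lane 12: grp=3 (12/4), tig=0 (12%4)
i=0: r=0*2+0=0, c=grp=3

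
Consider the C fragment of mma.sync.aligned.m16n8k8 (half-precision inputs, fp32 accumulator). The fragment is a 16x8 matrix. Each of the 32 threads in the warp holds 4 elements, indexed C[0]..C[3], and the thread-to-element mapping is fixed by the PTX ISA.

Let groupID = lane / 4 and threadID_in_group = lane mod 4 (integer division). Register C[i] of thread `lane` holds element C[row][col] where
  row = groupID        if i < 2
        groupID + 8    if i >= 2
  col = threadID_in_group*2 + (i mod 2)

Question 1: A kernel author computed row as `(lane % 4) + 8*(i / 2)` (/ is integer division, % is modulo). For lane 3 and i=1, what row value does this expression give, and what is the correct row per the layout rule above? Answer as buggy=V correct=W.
`(lane % 4) + 8*(i / 2)`[3,1]→3
L=3→G=3>>2=0, T=3&3=3
[1]→row 0+0=0  col 3·2+1=7
row: 3 vs 0

buggy=3 correct=0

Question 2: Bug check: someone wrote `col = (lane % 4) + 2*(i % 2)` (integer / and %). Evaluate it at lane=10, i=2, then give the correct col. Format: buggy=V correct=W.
`(lane % 4) + 2*(i % 2)`[10,2]->2
10: gid=2,tid=2
[2] (2+8,2*2+0) = (10,4)
col: 2 vs 4

buggy=2 correct=4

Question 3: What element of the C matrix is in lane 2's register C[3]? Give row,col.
8,5

lane 2=>2/4=0, 2 mod 4=2
i=3  r:0+8=>8  c:2·2+1=>5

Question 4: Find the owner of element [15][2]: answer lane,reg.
29,2

r=15⇒gr=7,Rb=1  c=2⇒th=1,odd=0
L=7*4+1=29  i=1*2+0=2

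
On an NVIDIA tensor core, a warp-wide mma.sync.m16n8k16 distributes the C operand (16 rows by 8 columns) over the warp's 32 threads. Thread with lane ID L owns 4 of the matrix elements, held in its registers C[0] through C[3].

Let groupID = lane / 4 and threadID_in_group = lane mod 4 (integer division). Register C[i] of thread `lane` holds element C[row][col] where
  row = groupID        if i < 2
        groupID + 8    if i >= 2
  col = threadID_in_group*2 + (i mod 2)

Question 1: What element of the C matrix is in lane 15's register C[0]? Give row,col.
3,6

15: grp=3,tig=3
[0] (3+0,3*2+0) = (3,6)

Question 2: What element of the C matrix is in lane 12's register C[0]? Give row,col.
3,0

12: gid=3,tid=0
[0] (3+0,0*2+0) = (3,0)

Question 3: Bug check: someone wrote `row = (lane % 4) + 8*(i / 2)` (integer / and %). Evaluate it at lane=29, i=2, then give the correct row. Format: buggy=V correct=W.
buggy=9 correct=15

`(lane % 4) + 8*(i / 2)`[29,2]=>9
lane 29: grp=7 (29/4), tig=1 (29%4)
i=2: r=7+8=15, c=1*2+0=2
row: 9 vs 15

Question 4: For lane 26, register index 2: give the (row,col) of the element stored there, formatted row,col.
14,4

lane 26->26/4=6, 26 mod 4=2
i=2  r:6+8->14  c:2·2+0->4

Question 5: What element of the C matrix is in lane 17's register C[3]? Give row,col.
17: grp=4,tig=1
[3] (4+8,1*2+1) = (12,3)

12,3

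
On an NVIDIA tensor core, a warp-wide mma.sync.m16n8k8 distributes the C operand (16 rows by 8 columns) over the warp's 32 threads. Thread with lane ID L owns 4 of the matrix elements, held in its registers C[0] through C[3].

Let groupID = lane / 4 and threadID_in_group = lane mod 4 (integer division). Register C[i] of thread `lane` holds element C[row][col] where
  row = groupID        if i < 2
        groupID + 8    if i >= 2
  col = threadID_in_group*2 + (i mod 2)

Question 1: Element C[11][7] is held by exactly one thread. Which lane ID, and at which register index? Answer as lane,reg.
r:11=>grp=3,rB=1  c:7=>tig=3,lo=1
L=3*4+3=15  i=1*2+1=3

15,3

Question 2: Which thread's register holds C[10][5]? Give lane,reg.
10,3

r=10⇒gr=2,Rb=1  c=5⇒th=2,odd=1
L=2*4+2=10  i=1*2+1=3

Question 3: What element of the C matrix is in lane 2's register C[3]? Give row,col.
8,5

lane 2: gid=0 (2/4), tid=2 (2%4)
i=3: r=0+8=8, c=2*2+1=5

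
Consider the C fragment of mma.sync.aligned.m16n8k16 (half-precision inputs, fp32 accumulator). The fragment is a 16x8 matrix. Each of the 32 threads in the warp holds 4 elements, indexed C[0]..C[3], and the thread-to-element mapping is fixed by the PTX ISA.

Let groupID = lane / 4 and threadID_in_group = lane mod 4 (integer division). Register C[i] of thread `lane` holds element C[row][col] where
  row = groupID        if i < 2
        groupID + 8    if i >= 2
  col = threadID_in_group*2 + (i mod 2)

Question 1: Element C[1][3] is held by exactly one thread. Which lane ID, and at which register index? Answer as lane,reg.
5,1

r=1→G=1,rhi=0  c=3→T=1,p=1
L=1*4+1=5  i=0*2+1=1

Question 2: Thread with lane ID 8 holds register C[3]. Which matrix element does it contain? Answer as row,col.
10,1

lane 8=>8/4=2, 8 mod 4=0
i=3  r:2+8=>10  c:2·0+1=>1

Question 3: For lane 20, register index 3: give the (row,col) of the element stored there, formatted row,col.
lane 20→20/4=5, 20 mod 4=0
i=3  r:5+8→13  c:2·0+1→1

13,1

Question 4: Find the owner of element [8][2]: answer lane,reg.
1,2

r=8→G=0,rhi=1  c=2→T=1,p=0
L=0*4+1=1  i=1*2+0=2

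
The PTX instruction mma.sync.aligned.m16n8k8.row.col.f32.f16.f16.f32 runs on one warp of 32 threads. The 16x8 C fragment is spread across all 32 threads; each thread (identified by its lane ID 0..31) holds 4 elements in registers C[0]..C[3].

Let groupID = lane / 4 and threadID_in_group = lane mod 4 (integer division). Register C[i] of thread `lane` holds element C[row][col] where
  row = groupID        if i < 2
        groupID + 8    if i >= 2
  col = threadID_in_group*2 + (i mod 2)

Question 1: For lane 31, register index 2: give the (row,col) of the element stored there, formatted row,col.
L=31->gid=31>>2=7, tid=31&3=3
[2]->row 7+8=15  col 3·2+0=6

15,6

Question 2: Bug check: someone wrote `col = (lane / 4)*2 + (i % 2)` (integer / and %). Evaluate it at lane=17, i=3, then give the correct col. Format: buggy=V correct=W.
`(lane / 4)*2 + (i % 2)`[17,3]=>9
lane 17=>17/4=4, 17 mod 4=1
i=3  r:4+8=>12  c:2·1+1=>3
col: 9 vs 3

buggy=9 correct=3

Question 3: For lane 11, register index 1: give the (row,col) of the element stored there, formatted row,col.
2,7

L=11->g=11>>2=2, t=11&3=3
[1]->row 2+0=2  col 3·2+1=7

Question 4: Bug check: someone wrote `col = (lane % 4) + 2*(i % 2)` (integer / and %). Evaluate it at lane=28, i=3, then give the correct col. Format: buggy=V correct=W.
buggy=2 correct=1

`(lane % 4) + 2*(i % 2)`[28,3]->2
L=28->gid=28>>2=7, tid=28&3=0
[3]->row 7+8=15  col 0·2+1=1
col: 2 vs 1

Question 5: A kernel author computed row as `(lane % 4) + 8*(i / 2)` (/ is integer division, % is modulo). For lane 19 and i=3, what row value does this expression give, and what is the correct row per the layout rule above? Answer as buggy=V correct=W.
buggy=11 correct=12

`(lane % 4) + 8*(i / 2)`[19,3]⇒11
lane 19⇒19/4=4, 19 mod 4=3
i=3  r:4+8⇒12  c:2·3+1⇒7
row: 11 vs 12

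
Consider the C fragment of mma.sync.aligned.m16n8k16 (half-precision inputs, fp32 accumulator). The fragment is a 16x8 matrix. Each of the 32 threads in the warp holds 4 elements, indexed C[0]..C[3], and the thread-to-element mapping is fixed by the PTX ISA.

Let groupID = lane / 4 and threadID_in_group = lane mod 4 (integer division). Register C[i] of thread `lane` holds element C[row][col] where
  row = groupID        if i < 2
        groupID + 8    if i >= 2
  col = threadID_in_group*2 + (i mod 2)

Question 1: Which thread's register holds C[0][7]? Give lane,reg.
r=0->g=0,rb=0  c=7->t=3,b0=1
L=0*4+3=3  i=0*2+1=1

3,1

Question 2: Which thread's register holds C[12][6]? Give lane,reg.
19,2

r=12⇒gr=4,Rb=1  c=6⇒th=3,odd=0
L=4*4+3=19  i=1*2+0=2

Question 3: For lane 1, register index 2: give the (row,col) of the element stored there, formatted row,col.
1: gr=0,th=1
[2] (0+8,1*2+0) = (8,2)

8,2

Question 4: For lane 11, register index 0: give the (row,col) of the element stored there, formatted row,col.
2,6

lane 11: G=2 (11/4), T=3 (11%4)
i=0: r=2+0=2, c=3*2+0=6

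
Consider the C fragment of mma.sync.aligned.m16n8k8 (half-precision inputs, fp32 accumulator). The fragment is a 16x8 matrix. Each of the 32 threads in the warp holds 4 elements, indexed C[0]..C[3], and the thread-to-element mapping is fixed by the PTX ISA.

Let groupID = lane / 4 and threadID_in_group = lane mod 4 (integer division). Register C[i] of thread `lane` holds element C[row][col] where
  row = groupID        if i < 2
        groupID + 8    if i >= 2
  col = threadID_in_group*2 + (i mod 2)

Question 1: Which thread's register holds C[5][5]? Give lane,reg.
r:5=>grp=5,rB=0  c:5=>tig=2,lo=1
L=5*4+2=22  i=0*2+1=1

22,1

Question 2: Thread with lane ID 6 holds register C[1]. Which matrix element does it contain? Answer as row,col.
lane 6: grp=1 (6/4), tig=2 (6%4)
i=1: r=1+0=1, c=2*2+1=5

1,5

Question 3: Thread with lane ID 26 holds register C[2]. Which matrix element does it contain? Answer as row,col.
26: g=6,t=2
[2] (6+8,2*2+0) = (14,4)

14,4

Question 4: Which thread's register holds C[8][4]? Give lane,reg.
r=8->g=0,rb=1  c=4->t=2,b0=0
L=0*4+2=2  i=1*2+0=2

2,2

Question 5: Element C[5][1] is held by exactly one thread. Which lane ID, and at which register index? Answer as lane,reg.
20,1

r=5⇒gr=5,Rb=0  c=1⇒th=0,odd=1
L=5*4+0=20  i=0*2+1=1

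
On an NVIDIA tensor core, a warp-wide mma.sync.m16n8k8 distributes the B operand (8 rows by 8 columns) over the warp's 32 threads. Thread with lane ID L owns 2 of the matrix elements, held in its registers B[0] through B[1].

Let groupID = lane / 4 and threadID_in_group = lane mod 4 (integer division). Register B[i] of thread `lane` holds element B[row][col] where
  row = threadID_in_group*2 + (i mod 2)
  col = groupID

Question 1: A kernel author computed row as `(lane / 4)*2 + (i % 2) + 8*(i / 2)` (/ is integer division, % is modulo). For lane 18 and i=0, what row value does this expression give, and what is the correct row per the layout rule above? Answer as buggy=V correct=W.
`(lane / 4)*2 + (i % 2) + 8*(i / 2)`[18,0]⇒8
lane 18: gr=4 (18/4), th=2 (18%4)
i=0: r=2*2+0=4, c=gr=4
row: 8 vs 4

buggy=8 correct=4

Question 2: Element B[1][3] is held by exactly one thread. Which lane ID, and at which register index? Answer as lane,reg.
c=3->g=3  r=1->t=0,b0=1
L=3*4+0=12  i=1=1

12,1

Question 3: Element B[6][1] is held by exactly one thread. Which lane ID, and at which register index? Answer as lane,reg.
7,0

c=1→G=1  r=6→T=3,p=0
L=1*4+3=7  i=0=0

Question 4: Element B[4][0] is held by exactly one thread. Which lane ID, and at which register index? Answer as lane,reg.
2,0

c=0⇒gr=0  r=4⇒th=2,odd=0
L=0*4+2=2  i=0=0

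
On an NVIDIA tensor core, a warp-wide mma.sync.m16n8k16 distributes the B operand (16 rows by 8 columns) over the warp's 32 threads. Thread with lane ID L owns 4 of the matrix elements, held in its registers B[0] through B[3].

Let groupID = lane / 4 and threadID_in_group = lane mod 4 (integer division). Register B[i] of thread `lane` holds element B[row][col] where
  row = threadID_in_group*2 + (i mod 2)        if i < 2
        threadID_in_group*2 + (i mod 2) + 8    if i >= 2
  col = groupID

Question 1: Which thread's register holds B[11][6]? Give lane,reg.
25,3

c: 6->gid=6  r: 11->r8=1,tid=1,i&1=1
L=6*4+1=25  i=1*2+1=3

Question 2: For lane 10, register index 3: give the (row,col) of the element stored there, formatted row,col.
lane 10->10/4=2, 10 mod 4=2
i=3  r:2·2+1+8->13  c:2

13,2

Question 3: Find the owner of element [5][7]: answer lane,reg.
c=7→G=7  r=5→rhi=0,T=2,p=1
L=7*4+2=30  i=0*2+1=1

30,1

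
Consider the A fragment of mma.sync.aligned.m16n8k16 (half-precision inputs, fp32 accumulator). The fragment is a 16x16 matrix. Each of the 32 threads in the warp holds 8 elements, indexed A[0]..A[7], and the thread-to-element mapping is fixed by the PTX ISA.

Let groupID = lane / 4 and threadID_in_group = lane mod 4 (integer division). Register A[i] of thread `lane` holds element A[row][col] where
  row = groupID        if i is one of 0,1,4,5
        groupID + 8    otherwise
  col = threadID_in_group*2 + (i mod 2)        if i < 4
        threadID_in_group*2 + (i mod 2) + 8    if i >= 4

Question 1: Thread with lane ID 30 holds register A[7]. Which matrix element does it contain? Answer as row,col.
L=30→G=30>>2=7, T=30&3=2
[7]→row 7+8=15  col 2·2+1+8=13

15,13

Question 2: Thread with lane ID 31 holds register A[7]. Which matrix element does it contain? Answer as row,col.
15,15

L=31->gid=31>>2=7, tid=31&3=3
[7]->row 7+8=15  col 3·2+1+8=15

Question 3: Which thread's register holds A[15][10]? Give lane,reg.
29,6

r=15->g=7,rb=1  c=10->cb=1,t=1,b0=0
L=7*4+1=29  i=1*4+1*2+0=6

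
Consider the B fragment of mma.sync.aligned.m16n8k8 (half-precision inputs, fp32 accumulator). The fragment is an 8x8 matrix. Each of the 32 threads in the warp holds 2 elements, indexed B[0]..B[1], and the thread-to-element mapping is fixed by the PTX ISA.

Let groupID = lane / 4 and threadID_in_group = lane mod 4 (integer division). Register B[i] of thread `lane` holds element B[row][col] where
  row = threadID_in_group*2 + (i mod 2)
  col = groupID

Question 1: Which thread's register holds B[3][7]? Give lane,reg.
c: 7->gid=7  r: 3->tid=1,i&1=1
L=7*4+1=29  i=1=1

29,1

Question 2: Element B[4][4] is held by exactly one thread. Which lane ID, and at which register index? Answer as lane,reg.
18,0

c:4=>grp=4  r:4=>tig=2,lo=0
L=4*4+2=18  i=0=0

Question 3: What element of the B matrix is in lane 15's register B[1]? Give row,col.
L=15=>grp=15>>2=3, tig=15&3=3
[1]=>row 3·2+1=7  col grp=3

7,3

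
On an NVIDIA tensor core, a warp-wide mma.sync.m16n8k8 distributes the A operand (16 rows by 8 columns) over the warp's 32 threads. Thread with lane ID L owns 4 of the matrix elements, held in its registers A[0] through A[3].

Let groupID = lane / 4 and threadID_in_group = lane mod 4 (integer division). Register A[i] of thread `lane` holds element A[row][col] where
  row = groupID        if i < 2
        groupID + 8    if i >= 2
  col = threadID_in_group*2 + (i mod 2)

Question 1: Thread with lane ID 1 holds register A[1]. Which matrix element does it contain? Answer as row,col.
lane 1: gid=0 (1/4), tid=1 (1%4)
i=1: r=0+0=0, c=1*2+1=3

0,3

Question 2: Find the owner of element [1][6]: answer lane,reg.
r=1→G=1,rhi=0  c=6→T=3,p=0
L=1*4+3=7  i=0*2+0=0

7,0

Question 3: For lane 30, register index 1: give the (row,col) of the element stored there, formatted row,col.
L=30=>grp=30>>2=7, tig=30&3=2
[1]=>row 7+0=7  col 2·2+1=5

7,5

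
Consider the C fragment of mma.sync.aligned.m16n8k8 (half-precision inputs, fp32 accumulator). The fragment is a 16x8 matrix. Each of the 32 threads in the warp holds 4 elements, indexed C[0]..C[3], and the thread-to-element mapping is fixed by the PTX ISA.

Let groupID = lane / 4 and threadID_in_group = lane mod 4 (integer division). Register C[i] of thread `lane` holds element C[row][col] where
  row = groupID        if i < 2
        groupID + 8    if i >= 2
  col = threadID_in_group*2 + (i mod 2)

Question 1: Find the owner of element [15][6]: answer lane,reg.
r: 15->gid=7,r8=1  c: 6->tid=3,i&1=0
L=7*4+3=31  i=1*2+0=2

31,2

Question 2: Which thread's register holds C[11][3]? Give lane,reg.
13,3

r: 11->gid=3,r8=1  c: 3->tid=1,i&1=1
L=3*4+1=13  i=1*2+1=3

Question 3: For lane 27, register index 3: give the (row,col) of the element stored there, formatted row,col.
14,7

27: grp=6,tig=3
[3] (6+8,3*2+1) = (14,7)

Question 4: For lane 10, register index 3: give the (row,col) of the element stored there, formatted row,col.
lane 10⇒10/4=2, 10 mod 4=2
i=3  r:2+8⇒10  c:2·2+1⇒5

10,5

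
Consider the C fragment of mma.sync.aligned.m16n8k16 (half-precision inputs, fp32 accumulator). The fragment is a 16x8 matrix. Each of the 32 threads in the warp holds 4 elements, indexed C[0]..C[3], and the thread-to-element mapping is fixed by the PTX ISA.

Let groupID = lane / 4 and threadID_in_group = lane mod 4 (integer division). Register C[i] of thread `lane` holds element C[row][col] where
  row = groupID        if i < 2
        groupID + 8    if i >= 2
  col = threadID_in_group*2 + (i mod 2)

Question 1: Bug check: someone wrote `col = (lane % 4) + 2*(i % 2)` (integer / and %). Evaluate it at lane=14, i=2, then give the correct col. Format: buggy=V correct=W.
buggy=2 correct=4

`(lane % 4) + 2*(i % 2)`[14,2]→2
lane 14→14/4=3, 14 mod 4=2
i=2  r:3+8→11  c:2·2+0→4
col: 2 vs 4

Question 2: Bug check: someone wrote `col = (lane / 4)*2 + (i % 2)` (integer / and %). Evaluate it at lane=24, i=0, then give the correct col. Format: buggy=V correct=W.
buggy=12 correct=0

`(lane / 4)*2 + (i % 2)`[24,0]->12
L=24->gid=24>>2=6, tid=24&3=0
[0]->row 6+0=6  col 0·2+0=0
col: 12 vs 0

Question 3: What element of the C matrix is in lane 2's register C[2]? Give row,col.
lane 2: G=0 (2/4), T=2 (2%4)
i=2: r=0+8=8, c=2*2+0=4

8,4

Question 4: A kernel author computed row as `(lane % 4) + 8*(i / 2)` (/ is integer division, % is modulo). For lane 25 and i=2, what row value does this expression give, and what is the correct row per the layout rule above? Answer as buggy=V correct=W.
buggy=9 correct=14

`(lane % 4) + 8*(i / 2)`[25,2]→9
L=25→G=25>>2=6, T=25&3=1
[2]→row 6+8=14  col 1·2+0=2
row: 9 vs 14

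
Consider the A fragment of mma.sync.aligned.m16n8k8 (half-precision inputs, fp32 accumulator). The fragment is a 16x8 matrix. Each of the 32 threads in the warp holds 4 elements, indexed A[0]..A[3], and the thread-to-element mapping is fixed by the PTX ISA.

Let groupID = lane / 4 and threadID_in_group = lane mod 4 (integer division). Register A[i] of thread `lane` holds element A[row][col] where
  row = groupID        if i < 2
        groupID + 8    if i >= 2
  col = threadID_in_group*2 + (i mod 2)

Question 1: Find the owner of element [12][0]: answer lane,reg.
16,2

r:12=>grp=4,rB=1  c:0=>tig=0,lo=0
L=4*4+0=16  i=1*2+0=2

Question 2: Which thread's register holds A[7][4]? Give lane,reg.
30,0

r=7⇒gr=7,Rb=0  c=4⇒th=2,odd=0
L=7*4+2=30  i=0*2+0=0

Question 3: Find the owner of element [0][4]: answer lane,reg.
2,0

r:0=>grp=0,rB=0  c:4=>tig=2,lo=0
L=0*4+2=2  i=0*2+0=0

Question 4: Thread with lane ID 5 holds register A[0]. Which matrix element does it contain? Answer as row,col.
1,2

lane 5: g=1 (5/4), t=1 (5%4)
i=0: r=1+0=1, c=1*2+0=2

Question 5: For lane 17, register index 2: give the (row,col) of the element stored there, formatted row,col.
12,2

L=17->gid=17>>2=4, tid=17&3=1
[2]->row 4+8=12  col 1·2+0=2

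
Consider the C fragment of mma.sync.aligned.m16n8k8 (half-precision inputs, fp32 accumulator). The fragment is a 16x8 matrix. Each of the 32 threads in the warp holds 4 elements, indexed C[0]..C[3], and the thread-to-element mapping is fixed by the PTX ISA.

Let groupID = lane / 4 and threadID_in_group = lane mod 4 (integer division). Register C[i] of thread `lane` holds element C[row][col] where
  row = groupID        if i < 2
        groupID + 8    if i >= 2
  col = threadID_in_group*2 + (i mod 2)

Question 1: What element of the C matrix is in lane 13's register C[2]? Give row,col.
lane 13->13/4=3, 13 mod 4=1
i=2  r:3+8->11  c:2·1+0->2

11,2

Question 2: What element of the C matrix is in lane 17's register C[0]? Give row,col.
L=17->gid=17>>2=4, tid=17&3=1
[0]->row 4+0=4  col 1·2+0=2

4,2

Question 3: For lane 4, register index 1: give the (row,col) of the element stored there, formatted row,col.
lane 4: G=1 (4/4), T=0 (4%4)
i=1: r=1+0=1, c=0*2+1=1

1,1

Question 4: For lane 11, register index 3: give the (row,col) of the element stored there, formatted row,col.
L=11->gid=11>>2=2, tid=11&3=3
[3]->row 2+8=10  col 3·2+1=7

10,7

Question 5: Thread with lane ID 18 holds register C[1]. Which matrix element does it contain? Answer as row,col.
18: gid=4,tid=2
[1] (4+0,2*2+1) = (4,5)

4,5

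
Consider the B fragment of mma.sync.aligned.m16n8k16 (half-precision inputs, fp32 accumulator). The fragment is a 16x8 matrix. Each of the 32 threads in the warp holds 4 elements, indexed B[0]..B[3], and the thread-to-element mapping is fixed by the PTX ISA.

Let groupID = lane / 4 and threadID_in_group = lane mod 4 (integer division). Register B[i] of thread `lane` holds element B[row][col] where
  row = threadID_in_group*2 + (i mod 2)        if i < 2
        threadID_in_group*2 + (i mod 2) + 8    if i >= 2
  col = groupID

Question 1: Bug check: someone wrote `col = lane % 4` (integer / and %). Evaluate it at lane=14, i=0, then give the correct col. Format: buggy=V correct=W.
`lane % 4`[14,0]->2
lane 14: gid=3 (14/4), tid=2 (14%4)
i=0: r=2*2+0+0=4, c=gid=3
col: 2 vs 3

buggy=2 correct=3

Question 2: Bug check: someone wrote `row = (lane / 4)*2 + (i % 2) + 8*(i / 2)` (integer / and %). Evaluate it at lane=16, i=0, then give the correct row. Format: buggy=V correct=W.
`(lane / 4)*2 + (i % 2) + 8*(i / 2)`[16,0]->8
lane 16->16/4=4, 16 mod 4=0
i=0  r:2·0+0+0->0  c:4
row: 8 vs 0

buggy=8 correct=0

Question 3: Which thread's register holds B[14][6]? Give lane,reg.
c=6⇒gr=6  r=14⇒Rb=1,th=3,odd=0
L=6*4+3=27  i=1*2+0=2

27,2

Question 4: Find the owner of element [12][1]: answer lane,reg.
c=1->g=1  r=12->rb=1,t=2,b0=0
L=1*4+2=6  i=1*2+0=2

6,2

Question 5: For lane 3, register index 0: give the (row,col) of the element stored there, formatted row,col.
lane 3: g=0 (3/4), t=3 (3%4)
i=0: r=3*2+0+0=6, c=g=0

6,0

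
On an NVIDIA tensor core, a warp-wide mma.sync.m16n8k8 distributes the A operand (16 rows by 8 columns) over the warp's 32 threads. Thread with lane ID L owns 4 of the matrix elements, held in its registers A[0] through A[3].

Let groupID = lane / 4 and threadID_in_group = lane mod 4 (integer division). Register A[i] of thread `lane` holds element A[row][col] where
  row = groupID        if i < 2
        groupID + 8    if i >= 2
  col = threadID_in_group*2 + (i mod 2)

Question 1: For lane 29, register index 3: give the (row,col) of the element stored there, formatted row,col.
15,3

lane 29: g=7 (29/4), t=1 (29%4)
i=3: r=7+8=15, c=1*2+1=3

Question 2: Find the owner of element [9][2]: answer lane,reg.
r=9→G=1,rhi=1  c=2→T=1,p=0
L=1*4+1=5  i=1*2+0=2

5,2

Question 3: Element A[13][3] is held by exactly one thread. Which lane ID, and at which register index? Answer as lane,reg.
21,3

r:13=>grp=5,rB=1  c:3=>tig=1,lo=1
L=5*4+1=21  i=1*2+1=3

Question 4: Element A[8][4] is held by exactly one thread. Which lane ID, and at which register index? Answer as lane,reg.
2,2

r=8->g=0,rb=1  c=4->t=2,b0=0
L=0*4+2=2  i=1*2+0=2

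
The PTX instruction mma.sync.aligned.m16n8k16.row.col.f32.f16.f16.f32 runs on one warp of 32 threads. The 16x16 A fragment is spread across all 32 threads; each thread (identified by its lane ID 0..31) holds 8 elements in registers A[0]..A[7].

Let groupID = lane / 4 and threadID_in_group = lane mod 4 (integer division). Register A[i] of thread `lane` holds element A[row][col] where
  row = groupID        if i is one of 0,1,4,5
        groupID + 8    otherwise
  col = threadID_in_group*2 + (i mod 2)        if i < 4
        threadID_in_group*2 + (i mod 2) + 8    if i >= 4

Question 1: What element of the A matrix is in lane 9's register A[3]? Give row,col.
lane 9->9/4=2, 9 mod 4=1
i=3  r:2+8->10  c:2·1+1+0->3

10,3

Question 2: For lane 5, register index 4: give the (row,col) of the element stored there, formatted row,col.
L=5⇒gr=5>>2=1, th=5&3=1
[4]⇒row 1+0=1  col 1·2+0+8=10

1,10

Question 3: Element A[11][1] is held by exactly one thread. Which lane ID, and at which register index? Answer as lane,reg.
12,3

r:11=>grp=3,rB=1  c:1=>cB=0,tig=0,lo=1
L=3*4+0=12  i=0*4+1*2+1=3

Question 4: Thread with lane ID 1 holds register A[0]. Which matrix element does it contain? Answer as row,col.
0,2

L=1=>grp=1>>2=0, tig=1&3=1
[0]=>row 0+0=0  col 1·2+0+0=2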